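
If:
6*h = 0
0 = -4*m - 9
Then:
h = 0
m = -9/4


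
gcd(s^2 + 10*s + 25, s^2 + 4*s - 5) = s + 5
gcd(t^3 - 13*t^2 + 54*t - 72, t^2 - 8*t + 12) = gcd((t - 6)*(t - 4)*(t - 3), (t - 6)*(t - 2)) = t - 6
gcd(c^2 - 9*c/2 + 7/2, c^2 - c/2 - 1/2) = c - 1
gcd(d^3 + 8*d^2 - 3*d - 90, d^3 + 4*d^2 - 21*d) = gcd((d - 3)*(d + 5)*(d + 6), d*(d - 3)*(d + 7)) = d - 3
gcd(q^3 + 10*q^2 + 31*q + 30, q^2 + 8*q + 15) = q^2 + 8*q + 15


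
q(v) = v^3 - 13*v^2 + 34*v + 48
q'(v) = 3*v^2 - 26*v + 34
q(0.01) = 48.34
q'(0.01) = 33.74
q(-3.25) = -234.14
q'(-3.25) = 150.19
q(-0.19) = 41.06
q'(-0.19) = 39.05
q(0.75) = 66.61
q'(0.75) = 16.19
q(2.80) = 63.23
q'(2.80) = -15.28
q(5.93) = 1.00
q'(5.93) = -14.69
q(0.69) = 65.60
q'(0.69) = 17.49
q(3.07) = 58.79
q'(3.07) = -17.55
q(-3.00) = -198.00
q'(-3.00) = 139.00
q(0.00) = 48.00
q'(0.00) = 34.00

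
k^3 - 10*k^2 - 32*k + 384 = (k - 8)^2*(k + 6)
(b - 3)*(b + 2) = b^2 - b - 6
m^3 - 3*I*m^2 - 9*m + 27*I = (m - 3)*(m + 3)*(m - 3*I)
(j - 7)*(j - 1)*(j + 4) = j^3 - 4*j^2 - 25*j + 28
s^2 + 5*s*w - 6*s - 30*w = (s - 6)*(s + 5*w)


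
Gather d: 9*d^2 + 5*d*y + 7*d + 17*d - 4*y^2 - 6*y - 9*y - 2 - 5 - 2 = 9*d^2 + d*(5*y + 24) - 4*y^2 - 15*y - 9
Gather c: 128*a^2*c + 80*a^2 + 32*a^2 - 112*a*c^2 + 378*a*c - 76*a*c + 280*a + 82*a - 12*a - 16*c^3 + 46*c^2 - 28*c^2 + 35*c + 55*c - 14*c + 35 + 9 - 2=112*a^2 + 350*a - 16*c^3 + c^2*(18 - 112*a) + c*(128*a^2 + 302*a + 76) + 42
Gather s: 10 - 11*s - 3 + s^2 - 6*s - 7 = s^2 - 17*s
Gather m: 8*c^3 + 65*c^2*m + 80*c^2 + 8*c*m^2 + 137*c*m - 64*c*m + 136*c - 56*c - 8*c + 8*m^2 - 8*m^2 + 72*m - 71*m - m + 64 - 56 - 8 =8*c^3 + 80*c^2 + 8*c*m^2 + 72*c + m*(65*c^2 + 73*c)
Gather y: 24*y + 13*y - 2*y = 35*y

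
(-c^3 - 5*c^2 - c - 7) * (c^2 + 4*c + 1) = -c^5 - 9*c^4 - 22*c^3 - 16*c^2 - 29*c - 7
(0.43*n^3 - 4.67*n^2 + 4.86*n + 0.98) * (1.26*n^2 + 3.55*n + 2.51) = 0.5418*n^5 - 4.3577*n^4 - 9.3756*n^3 + 6.7661*n^2 + 15.6776*n + 2.4598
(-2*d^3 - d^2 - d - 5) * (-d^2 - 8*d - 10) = 2*d^5 + 17*d^4 + 29*d^3 + 23*d^2 + 50*d + 50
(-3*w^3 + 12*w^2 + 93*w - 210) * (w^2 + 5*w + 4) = -3*w^5 - 3*w^4 + 141*w^3 + 303*w^2 - 678*w - 840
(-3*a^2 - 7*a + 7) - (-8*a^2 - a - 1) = 5*a^2 - 6*a + 8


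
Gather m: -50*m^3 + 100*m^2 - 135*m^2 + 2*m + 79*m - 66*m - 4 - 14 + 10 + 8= -50*m^3 - 35*m^2 + 15*m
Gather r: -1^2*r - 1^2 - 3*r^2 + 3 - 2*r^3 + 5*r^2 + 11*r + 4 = -2*r^3 + 2*r^2 + 10*r + 6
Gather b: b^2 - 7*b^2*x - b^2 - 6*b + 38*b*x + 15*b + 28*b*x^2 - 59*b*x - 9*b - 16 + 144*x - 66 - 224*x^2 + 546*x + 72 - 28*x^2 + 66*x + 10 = -7*b^2*x + b*(28*x^2 - 21*x) - 252*x^2 + 756*x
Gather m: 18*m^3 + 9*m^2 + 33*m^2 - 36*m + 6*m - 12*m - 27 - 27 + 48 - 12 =18*m^3 + 42*m^2 - 42*m - 18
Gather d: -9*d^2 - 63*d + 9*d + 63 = -9*d^2 - 54*d + 63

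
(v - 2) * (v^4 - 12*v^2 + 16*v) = v^5 - 2*v^4 - 12*v^3 + 40*v^2 - 32*v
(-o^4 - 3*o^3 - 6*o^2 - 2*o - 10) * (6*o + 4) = -6*o^5 - 22*o^4 - 48*o^3 - 36*o^2 - 68*o - 40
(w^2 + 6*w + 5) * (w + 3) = w^3 + 9*w^2 + 23*w + 15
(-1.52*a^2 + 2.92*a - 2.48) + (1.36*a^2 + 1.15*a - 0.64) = -0.16*a^2 + 4.07*a - 3.12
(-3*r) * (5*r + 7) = -15*r^2 - 21*r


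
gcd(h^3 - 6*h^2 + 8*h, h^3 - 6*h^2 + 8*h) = h^3 - 6*h^2 + 8*h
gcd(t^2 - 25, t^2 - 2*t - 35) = t + 5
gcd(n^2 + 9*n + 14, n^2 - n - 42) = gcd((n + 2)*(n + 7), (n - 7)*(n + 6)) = 1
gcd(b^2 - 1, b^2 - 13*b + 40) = 1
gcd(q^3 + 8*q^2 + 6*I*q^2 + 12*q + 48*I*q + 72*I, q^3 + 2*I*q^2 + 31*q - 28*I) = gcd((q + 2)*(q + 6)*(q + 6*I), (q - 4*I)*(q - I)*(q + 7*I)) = 1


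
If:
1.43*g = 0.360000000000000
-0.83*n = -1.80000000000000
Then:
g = 0.25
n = 2.17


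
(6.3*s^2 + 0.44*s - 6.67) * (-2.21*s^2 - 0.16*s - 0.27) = -13.923*s^4 - 1.9804*s^3 + 12.9693*s^2 + 0.9484*s + 1.8009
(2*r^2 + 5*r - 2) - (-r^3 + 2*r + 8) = r^3 + 2*r^2 + 3*r - 10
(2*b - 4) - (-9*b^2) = 9*b^2 + 2*b - 4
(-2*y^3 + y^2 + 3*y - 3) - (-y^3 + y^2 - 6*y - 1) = -y^3 + 9*y - 2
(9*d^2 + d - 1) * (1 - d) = -9*d^3 + 8*d^2 + 2*d - 1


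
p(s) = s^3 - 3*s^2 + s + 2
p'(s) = 3*s^2 - 6*s + 1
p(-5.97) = -323.67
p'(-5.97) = 143.74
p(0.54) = 1.82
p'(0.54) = -1.37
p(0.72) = 1.54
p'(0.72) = -1.76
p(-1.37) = -7.57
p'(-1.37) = 14.85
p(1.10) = 0.80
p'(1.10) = -1.97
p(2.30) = 0.60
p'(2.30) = 3.07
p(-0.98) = -2.80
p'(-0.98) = 9.76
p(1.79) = -0.09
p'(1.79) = -0.13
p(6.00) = 116.00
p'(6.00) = 73.00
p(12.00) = 1310.00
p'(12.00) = 361.00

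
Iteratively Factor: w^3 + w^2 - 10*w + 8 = (w + 4)*(w^2 - 3*w + 2) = (w - 2)*(w + 4)*(w - 1)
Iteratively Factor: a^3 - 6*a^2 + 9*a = (a)*(a^2 - 6*a + 9) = a*(a - 3)*(a - 3)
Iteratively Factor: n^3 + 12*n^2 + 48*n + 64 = (n + 4)*(n^2 + 8*n + 16) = (n + 4)^2*(n + 4)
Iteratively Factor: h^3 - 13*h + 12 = (h - 3)*(h^2 + 3*h - 4) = (h - 3)*(h - 1)*(h + 4)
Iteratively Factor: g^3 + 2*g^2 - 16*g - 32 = (g + 4)*(g^2 - 2*g - 8) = (g + 2)*(g + 4)*(g - 4)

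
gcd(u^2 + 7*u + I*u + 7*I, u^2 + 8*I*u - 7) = u + I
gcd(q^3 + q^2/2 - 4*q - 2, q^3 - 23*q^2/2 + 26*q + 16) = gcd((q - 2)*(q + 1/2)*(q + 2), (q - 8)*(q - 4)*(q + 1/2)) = q + 1/2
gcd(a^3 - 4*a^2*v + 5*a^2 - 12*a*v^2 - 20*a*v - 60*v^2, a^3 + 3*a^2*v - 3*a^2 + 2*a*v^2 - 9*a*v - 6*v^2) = a + 2*v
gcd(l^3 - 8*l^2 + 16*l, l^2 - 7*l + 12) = l - 4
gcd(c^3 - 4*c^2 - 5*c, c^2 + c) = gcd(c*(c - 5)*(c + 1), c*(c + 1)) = c^2 + c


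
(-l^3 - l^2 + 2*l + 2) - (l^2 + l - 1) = -l^3 - 2*l^2 + l + 3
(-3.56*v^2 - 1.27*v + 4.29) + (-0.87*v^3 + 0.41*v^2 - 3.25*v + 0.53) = -0.87*v^3 - 3.15*v^2 - 4.52*v + 4.82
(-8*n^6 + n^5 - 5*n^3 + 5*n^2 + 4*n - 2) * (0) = 0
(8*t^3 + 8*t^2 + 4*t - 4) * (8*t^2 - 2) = 64*t^5 + 64*t^4 + 16*t^3 - 48*t^2 - 8*t + 8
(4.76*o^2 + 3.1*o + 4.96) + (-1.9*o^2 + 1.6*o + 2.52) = 2.86*o^2 + 4.7*o + 7.48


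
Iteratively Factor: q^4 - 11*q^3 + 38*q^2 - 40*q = (q)*(q^3 - 11*q^2 + 38*q - 40) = q*(q - 2)*(q^2 - 9*q + 20) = q*(q - 4)*(q - 2)*(q - 5)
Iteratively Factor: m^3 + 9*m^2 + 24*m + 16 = (m + 4)*(m^2 + 5*m + 4) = (m + 1)*(m + 4)*(m + 4)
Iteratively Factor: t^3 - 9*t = (t - 3)*(t^2 + 3*t) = (t - 3)*(t + 3)*(t)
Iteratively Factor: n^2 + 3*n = (n)*(n + 3)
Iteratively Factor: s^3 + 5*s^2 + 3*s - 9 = (s - 1)*(s^2 + 6*s + 9) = (s - 1)*(s + 3)*(s + 3)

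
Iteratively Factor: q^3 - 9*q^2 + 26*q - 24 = (q - 4)*(q^2 - 5*q + 6) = (q - 4)*(q - 2)*(q - 3)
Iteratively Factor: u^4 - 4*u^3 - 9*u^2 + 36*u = (u + 3)*(u^3 - 7*u^2 + 12*u) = (u - 4)*(u + 3)*(u^2 - 3*u) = u*(u - 4)*(u + 3)*(u - 3)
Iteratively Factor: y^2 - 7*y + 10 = (y - 2)*(y - 5)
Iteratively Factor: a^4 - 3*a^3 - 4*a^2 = (a)*(a^3 - 3*a^2 - 4*a) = a*(a + 1)*(a^2 - 4*a) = a^2*(a + 1)*(a - 4)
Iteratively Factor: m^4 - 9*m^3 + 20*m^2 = (m)*(m^3 - 9*m^2 + 20*m) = m*(m - 4)*(m^2 - 5*m) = m*(m - 5)*(m - 4)*(m)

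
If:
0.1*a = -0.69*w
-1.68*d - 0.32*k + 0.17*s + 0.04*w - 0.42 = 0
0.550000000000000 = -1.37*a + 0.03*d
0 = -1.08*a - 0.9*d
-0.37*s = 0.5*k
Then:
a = -0.39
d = 0.47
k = -2.19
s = 2.97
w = 0.06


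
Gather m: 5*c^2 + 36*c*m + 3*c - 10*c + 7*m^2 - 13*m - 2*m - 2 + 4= 5*c^2 - 7*c + 7*m^2 + m*(36*c - 15) + 2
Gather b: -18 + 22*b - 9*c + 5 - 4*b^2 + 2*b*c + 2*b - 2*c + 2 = -4*b^2 + b*(2*c + 24) - 11*c - 11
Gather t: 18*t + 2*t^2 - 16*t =2*t^2 + 2*t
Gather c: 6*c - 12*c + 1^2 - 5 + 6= 2 - 6*c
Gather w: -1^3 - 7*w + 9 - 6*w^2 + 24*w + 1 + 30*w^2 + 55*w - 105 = 24*w^2 + 72*w - 96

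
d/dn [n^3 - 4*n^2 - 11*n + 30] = 3*n^2 - 8*n - 11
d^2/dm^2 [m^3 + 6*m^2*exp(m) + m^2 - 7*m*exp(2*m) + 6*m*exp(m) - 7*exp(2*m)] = 6*m^2*exp(m) - 28*m*exp(2*m) + 30*m*exp(m) + 6*m - 56*exp(2*m) + 24*exp(m) + 2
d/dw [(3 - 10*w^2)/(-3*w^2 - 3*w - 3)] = (10*w^2 + 26*w + 3)/(3*(w^4 + 2*w^3 + 3*w^2 + 2*w + 1))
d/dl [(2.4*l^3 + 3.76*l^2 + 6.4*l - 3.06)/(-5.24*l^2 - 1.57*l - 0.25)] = (-12.576*l^4 - 7.53599999999999*l^3 + 25.8328*l^2 - 33.9488*l - 6.4042)/(27.4576*l^4 + 16.4536*l^3 + 5.0849*l^2 + 0.785*l + 0.0625)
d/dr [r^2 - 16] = 2*r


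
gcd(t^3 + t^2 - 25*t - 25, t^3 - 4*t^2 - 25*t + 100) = t^2 - 25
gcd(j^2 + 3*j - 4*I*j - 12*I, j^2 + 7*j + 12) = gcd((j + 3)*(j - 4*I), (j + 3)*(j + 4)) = j + 3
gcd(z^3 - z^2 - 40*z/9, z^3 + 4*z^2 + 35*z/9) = z^2 + 5*z/3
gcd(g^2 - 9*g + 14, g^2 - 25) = 1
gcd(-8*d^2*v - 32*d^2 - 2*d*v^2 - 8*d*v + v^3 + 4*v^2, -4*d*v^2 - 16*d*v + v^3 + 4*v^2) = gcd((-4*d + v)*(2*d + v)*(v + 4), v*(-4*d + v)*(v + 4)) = -4*d*v - 16*d + v^2 + 4*v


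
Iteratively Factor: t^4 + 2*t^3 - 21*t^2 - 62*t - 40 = (t - 5)*(t^3 + 7*t^2 + 14*t + 8) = (t - 5)*(t + 4)*(t^2 + 3*t + 2) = (t - 5)*(t + 2)*(t + 4)*(t + 1)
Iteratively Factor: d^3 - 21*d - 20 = (d + 1)*(d^2 - d - 20) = (d + 1)*(d + 4)*(d - 5)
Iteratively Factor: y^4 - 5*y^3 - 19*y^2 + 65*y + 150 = (y + 3)*(y^3 - 8*y^2 + 5*y + 50) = (y + 2)*(y + 3)*(y^2 - 10*y + 25) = (y - 5)*(y + 2)*(y + 3)*(y - 5)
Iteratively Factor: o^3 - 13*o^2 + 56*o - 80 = (o - 4)*(o^2 - 9*o + 20) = (o - 4)^2*(o - 5)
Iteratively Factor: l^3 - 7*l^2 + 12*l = (l - 3)*(l^2 - 4*l) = l*(l - 3)*(l - 4)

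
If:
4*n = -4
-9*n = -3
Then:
No Solution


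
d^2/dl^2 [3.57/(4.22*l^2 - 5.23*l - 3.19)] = (127.151976*l^2 - 157.584084*l - 3.57*(8.44*l - 5.23)*(16.88*l - 10.46) - 96.117252)/(-4.22*l^2 + 5.23*l + 3.19)^3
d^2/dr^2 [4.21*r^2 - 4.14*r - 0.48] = 8.42000000000000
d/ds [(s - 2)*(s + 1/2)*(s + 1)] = 3*s^2 - s - 5/2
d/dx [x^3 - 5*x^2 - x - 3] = 3*x^2 - 10*x - 1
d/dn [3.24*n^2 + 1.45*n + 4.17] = 6.48*n + 1.45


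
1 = 1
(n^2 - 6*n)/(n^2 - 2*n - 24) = n/(n + 4)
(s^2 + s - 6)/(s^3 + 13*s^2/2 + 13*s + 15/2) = 2*(s - 2)/(2*s^2 + 7*s + 5)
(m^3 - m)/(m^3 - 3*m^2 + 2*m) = (m + 1)/(m - 2)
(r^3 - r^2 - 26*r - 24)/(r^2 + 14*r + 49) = (r^3 - r^2 - 26*r - 24)/(r^2 + 14*r + 49)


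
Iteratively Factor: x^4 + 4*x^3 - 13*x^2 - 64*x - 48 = (x - 4)*(x^3 + 8*x^2 + 19*x + 12) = (x - 4)*(x + 4)*(x^2 + 4*x + 3) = (x - 4)*(x + 3)*(x + 4)*(x + 1)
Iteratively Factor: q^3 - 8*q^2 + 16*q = (q - 4)*(q^2 - 4*q) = (q - 4)^2*(q)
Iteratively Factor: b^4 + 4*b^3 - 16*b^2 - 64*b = (b + 4)*(b^3 - 16*b) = b*(b + 4)*(b^2 - 16) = b*(b + 4)^2*(b - 4)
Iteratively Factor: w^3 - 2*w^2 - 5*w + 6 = (w + 2)*(w^2 - 4*w + 3) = (w - 1)*(w + 2)*(w - 3)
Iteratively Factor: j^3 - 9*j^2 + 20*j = (j - 4)*(j^2 - 5*j) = (j - 5)*(j - 4)*(j)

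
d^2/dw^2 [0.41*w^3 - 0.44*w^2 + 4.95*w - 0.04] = 2.46*w - 0.88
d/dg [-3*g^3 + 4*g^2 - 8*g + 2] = -9*g^2 + 8*g - 8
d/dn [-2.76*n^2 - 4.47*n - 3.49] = -5.52*n - 4.47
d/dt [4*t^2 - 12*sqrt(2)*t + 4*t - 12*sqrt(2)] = 8*t - 12*sqrt(2) + 4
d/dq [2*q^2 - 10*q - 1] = 4*q - 10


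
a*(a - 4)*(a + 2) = a^3 - 2*a^2 - 8*a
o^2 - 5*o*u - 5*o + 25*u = (o - 5)*(o - 5*u)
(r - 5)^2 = r^2 - 10*r + 25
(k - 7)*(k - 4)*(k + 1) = k^3 - 10*k^2 + 17*k + 28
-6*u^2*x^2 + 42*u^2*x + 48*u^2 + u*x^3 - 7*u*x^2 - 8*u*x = (-6*u + x)*(x - 8)*(u*x + u)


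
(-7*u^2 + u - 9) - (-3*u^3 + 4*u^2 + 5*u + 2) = 3*u^3 - 11*u^2 - 4*u - 11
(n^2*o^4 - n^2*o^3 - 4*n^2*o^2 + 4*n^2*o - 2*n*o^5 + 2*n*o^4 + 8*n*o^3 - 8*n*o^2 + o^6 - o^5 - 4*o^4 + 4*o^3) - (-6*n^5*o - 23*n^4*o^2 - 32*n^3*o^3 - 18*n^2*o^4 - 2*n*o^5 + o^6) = 6*n^5*o + 23*n^4*o^2 + 32*n^3*o^3 + 19*n^2*o^4 - n^2*o^3 - 4*n^2*o^2 + 4*n^2*o + 2*n*o^4 + 8*n*o^3 - 8*n*o^2 - o^5 - 4*o^4 + 4*o^3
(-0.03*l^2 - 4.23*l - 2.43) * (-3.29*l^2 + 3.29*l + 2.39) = 0.0987*l^4 + 13.818*l^3 - 5.9937*l^2 - 18.1044*l - 5.8077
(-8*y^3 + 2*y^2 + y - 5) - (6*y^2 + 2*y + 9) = -8*y^3 - 4*y^2 - y - 14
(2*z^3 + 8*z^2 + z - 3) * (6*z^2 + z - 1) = 12*z^5 + 50*z^4 + 12*z^3 - 25*z^2 - 4*z + 3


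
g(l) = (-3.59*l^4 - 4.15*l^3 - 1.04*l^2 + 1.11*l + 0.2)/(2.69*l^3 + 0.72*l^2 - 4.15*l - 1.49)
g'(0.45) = 1.22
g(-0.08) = -0.09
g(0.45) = 0.01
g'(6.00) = -1.25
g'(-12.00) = -1.32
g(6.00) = -9.61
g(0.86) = 1.50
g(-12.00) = 15.00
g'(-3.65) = -1.19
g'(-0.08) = -0.71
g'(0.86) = 8.38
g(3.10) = -6.35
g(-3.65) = 4.21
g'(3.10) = -0.80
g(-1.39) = 3.61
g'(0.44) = 1.17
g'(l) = (-8.07*l^2 - 1.44*l + 4.15)*(-3.59*l^4 - 4.15*l^3 - 1.04*l^2 + 1.11*l + 0.2)/(2.69*l^3 + 0.72*l^2 - 4.15*l - 1.49)^2 + (-14.36*l^3 - 12.45*l^2 - 2.08*l + 1.11)/(2.69*l^3 + 0.72*l^2 - 4.15*l - 1.49)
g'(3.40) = -0.94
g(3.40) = -6.61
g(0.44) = 0.00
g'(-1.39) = 10.00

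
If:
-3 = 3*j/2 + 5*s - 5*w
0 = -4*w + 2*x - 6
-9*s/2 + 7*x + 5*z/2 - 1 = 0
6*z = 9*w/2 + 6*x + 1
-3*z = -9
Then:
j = -19552/891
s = 1759/297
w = -2/33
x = 95/33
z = 3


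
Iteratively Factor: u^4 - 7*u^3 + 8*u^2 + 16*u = (u)*(u^3 - 7*u^2 + 8*u + 16) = u*(u + 1)*(u^2 - 8*u + 16) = u*(u - 4)*(u + 1)*(u - 4)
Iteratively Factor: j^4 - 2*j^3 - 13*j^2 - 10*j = (j - 5)*(j^3 + 3*j^2 + 2*j) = (j - 5)*(j + 1)*(j^2 + 2*j) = (j - 5)*(j + 1)*(j + 2)*(j)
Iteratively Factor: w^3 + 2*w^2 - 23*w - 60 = (w + 4)*(w^2 - 2*w - 15) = (w + 3)*(w + 4)*(w - 5)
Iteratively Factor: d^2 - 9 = (d + 3)*(d - 3)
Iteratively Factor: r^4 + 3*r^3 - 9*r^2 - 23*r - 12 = (r + 4)*(r^3 - r^2 - 5*r - 3) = (r + 1)*(r + 4)*(r^2 - 2*r - 3) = (r + 1)^2*(r + 4)*(r - 3)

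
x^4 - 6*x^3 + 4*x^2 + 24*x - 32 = (x - 4)*(x - 2)^2*(x + 2)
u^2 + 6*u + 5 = (u + 1)*(u + 5)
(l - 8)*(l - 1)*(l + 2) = l^3 - 7*l^2 - 10*l + 16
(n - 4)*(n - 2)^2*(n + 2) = n^4 - 6*n^3 + 4*n^2 + 24*n - 32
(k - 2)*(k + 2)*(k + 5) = k^3 + 5*k^2 - 4*k - 20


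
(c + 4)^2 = c^2 + 8*c + 16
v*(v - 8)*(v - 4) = v^3 - 12*v^2 + 32*v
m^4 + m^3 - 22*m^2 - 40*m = m*(m - 5)*(m + 2)*(m + 4)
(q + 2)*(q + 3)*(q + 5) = q^3 + 10*q^2 + 31*q + 30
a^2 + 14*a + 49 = (a + 7)^2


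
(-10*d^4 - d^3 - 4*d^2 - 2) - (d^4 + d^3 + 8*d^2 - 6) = -11*d^4 - 2*d^3 - 12*d^2 + 4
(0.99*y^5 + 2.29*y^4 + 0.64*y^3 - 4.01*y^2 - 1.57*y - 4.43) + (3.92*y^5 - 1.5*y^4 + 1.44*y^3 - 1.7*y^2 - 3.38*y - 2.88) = 4.91*y^5 + 0.79*y^4 + 2.08*y^3 - 5.71*y^2 - 4.95*y - 7.31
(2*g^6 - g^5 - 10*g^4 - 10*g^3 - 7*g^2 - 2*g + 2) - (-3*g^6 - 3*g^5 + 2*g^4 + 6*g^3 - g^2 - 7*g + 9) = 5*g^6 + 2*g^5 - 12*g^4 - 16*g^3 - 6*g^2 + 5*g - 7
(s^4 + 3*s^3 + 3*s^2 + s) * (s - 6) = s^5 - 3*s^4 - 15*s^3 - 17*s^2 - 6*s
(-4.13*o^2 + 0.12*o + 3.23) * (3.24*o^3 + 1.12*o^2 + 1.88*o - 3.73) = -13.3812*o^5 - 4.2368*o^4 + 2.8352*o^3 + 19.2481*o^2 + 5.6248*o - 12.0479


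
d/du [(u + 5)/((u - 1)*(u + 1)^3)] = ((u - 1)*(u + 1) - 3*(u - 1)*(u + 5) - (u + 1)*(u + 5))/((u - 1)^2*(u + 1)^4)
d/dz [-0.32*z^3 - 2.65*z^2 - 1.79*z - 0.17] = -0.96*z^2 - 5.3*z - 1.79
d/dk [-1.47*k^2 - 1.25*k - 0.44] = -2.94*k - 1.25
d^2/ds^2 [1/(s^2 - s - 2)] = 2*(s^2 - s - (2*s - 1)^2 - 2)/(-s^2 + s + 2)^3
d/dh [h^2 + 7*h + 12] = 2*h + 7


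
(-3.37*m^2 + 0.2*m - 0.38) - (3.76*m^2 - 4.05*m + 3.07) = -7.13*m^2 + 4.25*m - 3.45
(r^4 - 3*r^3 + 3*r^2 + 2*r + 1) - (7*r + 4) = r^4 - 3*r^3 + 3*r^2 - 5*r - 3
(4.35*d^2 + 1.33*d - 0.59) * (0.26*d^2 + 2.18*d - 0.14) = 1.131*d^4 + 9.8288*d^3 + 2.137*d^2 - 1.4724*d + 0.0826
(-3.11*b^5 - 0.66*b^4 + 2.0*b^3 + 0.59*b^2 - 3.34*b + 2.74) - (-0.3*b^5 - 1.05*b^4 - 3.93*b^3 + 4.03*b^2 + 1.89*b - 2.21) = -2.81*b^5 + 0.39*b^4 + 5.93*b^3 - 3.44*b^2 - 5.23*b + 4.95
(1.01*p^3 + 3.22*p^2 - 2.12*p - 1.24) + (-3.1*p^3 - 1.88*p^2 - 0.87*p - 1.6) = -2.09*p^3 + 1.34*p^2 - 2.99*p - 2.84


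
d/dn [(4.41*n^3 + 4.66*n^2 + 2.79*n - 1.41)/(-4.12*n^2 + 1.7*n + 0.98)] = (-18.1692*n^4 + 14.994*n^3 + 32.3822*n^2 - 2.4848*n + 5.1312)/(16.9744*n^4 - 14.008*n^3 - 5.1852*n^2 + 3.332*n + 0.9604)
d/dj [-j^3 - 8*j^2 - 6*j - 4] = -3*j^2 - 16*j - 6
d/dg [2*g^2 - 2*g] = 4*g - 2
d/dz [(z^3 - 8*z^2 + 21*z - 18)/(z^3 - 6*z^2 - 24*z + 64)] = 2*(z^2 - 41*z + 114)/(z^4 - 8*z^3 - 48*z^2 + 256*z + 1024)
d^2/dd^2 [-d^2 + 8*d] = -2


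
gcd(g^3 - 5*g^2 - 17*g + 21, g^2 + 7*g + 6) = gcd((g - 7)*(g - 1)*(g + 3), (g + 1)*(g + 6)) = 1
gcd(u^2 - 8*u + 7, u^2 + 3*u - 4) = u - 1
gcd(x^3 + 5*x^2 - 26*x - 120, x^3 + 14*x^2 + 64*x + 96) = x^2 + 10*x + 24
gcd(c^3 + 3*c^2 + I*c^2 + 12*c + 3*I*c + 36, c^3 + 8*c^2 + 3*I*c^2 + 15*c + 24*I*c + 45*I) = c + 3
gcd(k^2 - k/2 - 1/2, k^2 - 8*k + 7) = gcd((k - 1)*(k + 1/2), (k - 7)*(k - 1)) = k - 1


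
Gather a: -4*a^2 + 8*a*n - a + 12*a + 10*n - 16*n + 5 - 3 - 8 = -4*a^2 + a*(8*n + 11) - 6*n - 6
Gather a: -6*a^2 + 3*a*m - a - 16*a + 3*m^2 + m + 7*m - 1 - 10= -6*a^2 + a*(3*m - 17) + 3*m^2 + 8*m - 11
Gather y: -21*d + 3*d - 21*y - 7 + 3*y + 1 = -18*d - 18*y - 6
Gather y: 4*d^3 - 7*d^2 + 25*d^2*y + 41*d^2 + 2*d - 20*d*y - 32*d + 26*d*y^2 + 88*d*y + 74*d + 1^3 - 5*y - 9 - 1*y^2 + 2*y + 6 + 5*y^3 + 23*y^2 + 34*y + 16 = 4*d^3 + 34*d^2 + 44*d + 5*y^3 + y^2*(26*d + 22) + y*(25*d^2 + 68*d + 31) + 14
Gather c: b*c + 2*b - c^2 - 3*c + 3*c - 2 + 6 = b*c + 2*b - c^2 + 4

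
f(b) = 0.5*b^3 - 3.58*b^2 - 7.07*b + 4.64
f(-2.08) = -0.64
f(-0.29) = 6.38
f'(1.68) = -14.87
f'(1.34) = -13.97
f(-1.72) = 3.67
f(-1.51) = 5.43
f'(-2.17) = 15.53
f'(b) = 1.5*b^2 - 7.16*b - 7.07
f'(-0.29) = -4.87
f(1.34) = -10.06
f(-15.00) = -2382.31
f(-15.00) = -2382.31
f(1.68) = -14.97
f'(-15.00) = 437.83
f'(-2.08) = 14.31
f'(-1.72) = 9.68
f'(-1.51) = 7.16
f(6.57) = -54.54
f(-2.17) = -1.99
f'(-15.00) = 437.83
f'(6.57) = 10.64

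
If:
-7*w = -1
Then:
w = 1/7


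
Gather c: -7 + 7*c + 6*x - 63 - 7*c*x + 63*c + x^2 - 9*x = c*(70 - 7*x) + x^2 - 3*x - 70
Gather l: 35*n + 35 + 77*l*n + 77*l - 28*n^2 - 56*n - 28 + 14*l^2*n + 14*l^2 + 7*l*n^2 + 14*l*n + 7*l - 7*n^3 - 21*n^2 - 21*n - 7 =l^2*(14*n + 14) + l*(7*n^2 + 91*n + 84) - 7*n^3 - 49*n^2 - 42*n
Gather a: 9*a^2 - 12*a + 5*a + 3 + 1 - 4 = 9*a^2 - 7*a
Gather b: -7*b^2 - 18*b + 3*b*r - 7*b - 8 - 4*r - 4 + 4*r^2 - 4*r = -7*b^2 + b*(3*r - 25) + 4*r^2 - 8*r - 12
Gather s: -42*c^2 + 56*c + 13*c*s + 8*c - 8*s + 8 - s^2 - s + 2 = -42*c^2 + 64*c - s^2 + s*(13*c - 9) + 10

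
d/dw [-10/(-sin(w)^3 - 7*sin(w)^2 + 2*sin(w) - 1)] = 10*(-3*sin(w)^2 - 14*sin(w) + 2)*cos(w)/(sin(w)^3 + 7*sin(w)^2 - 2*sin(w) + 1)^2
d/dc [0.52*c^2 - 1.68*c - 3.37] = 1.04*c - 1.68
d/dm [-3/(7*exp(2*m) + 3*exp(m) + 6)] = (42*exp(m) + 9)*exp(m)/(7*exp(2*m) + 3*exp(m) + 6)^2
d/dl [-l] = -1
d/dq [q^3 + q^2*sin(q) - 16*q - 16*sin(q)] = q^2*cos(q) + 3*q^2 + 2*q*sin(q) - 16*cos(q) - 16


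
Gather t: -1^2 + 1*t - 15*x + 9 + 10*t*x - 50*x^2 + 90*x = t*(10*x + 1) - 50*x^2 + 75*x + 8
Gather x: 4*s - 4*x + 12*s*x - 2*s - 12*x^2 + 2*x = 2*s - 12*x^2 + x*(12*s - 2)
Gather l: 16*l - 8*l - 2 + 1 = 8*l - 1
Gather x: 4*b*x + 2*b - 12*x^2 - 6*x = 2*b - 12*x^2 + x*(4*b - 6)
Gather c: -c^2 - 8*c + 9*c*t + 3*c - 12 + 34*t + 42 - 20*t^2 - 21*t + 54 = -c^2 + c*(9*t - 5) - 20*t^2 + 13*t + 84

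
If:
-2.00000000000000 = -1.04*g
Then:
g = 1.92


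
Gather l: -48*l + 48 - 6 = 42 - 48*l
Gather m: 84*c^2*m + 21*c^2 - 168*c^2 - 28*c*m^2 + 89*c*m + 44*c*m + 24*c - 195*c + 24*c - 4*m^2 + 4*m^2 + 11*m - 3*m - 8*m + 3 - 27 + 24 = -147*c^2 - 28*c*m^2 - 147*c + m*(84*c^2 + 133*c)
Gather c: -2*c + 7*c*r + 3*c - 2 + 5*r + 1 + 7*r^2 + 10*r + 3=c*(7*r + 1) + 7*r^2 + 15*r + 2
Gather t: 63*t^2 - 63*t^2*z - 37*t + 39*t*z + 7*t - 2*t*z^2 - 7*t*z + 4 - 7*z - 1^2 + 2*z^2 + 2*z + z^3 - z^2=t^2*(63 - 63*z) + t*(-2*z^2 + 32*z - 30) + z^3 + z^2 - 5*z + 3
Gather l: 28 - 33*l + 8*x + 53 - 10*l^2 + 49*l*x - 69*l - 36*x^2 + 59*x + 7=-10*l^2 + l*(49*x - 102) - 36*x^2 + 67*x + 88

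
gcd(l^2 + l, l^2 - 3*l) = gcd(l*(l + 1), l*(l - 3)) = l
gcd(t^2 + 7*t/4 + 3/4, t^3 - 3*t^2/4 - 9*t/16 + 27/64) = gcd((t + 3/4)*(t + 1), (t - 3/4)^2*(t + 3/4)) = t + 3/4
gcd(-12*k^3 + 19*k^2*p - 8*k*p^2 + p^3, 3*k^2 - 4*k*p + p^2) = 3*k^2 - 4*k*p + p^2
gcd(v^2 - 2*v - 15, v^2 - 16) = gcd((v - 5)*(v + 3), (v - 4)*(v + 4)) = 1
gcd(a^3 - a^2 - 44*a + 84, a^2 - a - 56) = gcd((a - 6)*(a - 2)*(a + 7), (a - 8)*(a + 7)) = a + 7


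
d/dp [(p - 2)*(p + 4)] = 2*p + 2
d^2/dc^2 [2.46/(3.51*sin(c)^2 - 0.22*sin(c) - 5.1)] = (121.229784*sin(c)^4 - 5.698836*sin(c)^3 - 5.57977200000002*sin(c)^2 + 8.637552*sin(c) - 88.311048)/(-3.51*sin(c)^2 + 0.22*sin(c) + 5.1)^3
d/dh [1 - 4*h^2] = -8*h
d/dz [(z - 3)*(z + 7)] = 2*z + 4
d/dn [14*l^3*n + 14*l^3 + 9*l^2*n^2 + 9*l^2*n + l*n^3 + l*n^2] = l*(14*l^2 + 18*l*n + 9*l + 3*n^2 + 2*n)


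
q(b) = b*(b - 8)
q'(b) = 2*b - 8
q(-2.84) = 30.79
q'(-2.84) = -13.68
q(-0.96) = 8.60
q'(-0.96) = -9.92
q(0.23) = -1.79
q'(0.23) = -7.54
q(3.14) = -15.26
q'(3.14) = -1.72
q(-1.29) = 11.98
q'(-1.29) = -10.58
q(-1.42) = 13.38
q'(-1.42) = -10.84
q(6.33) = -10.57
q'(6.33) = 4.66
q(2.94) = -14.88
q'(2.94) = -2.12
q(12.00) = 48.00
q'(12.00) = 16.00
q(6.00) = -12.00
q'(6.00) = 4.00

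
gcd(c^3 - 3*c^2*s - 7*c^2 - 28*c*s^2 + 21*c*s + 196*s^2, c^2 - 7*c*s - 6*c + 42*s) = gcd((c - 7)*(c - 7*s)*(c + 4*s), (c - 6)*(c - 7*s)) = -c + 7*s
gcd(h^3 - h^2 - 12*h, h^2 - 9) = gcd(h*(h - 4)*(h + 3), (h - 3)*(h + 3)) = h + 3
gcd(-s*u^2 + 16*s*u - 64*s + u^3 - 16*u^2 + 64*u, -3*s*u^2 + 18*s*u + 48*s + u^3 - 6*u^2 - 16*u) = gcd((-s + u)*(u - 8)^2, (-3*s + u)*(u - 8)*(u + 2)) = u - 8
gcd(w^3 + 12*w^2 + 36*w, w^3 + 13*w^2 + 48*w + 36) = w^2 + 12*w + 36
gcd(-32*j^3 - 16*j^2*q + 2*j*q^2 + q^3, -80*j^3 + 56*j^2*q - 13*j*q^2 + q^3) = -4*j + q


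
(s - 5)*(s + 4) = s^2 - s - 20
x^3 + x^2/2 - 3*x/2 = x*(x - 1)*(x + 3/2)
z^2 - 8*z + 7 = (z - 7)*(z - 1)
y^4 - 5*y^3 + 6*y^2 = y^2*(y - 3)*(y - 2)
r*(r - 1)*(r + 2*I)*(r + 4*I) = r^4 - r^3 + 6*I*r^3 - 8*r^2 - 6*I*r^2 + 8*r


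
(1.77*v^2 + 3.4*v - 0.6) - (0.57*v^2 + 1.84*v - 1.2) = 1.2*v^2 + 1.56*v + 0.6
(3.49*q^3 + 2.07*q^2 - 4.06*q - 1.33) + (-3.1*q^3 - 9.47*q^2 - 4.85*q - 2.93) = 0.39*q^3 - 7.4*q^2 - 8.91*q - 4.26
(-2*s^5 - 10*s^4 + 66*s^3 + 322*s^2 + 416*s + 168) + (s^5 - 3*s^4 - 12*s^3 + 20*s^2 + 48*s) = -s^5 - 13*s^4 + 54*s^3 + 342*s^2 + 464*s + 168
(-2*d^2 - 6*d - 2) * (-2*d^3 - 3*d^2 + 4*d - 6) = 4*d^5 + 18*d^4 + 14*d^3 - 6*d^2 + 28*d + 12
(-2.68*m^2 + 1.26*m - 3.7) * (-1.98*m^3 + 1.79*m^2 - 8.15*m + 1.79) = 5.3064*m^5 - 7.292*m^4 + 31.4234*m^3 - 21.6892*m^2 + 32.4104*m - 6.623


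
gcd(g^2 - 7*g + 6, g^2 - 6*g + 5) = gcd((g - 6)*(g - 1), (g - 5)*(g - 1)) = g - 1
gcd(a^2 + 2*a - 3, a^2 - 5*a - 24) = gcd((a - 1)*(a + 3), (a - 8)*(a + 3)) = a + 3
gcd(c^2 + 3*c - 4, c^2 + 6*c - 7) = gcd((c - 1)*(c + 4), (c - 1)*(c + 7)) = c - 1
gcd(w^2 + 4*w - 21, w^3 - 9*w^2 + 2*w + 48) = w - 3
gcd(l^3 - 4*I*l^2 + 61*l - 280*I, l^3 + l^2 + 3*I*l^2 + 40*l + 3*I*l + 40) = l^2 + 3*I*l + 40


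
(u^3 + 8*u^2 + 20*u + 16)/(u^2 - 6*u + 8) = (u^3 + 8*u^2 + 20*u + 16)/(u^2 - 6*u + 8)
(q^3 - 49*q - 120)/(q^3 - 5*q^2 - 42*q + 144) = (q^2 + 8*q + 15)/(q^2 + 3*q - 18)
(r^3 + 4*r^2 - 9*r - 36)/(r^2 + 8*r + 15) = (r^2 + r - 12)/(r + 5)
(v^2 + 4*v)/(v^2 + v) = (v + 4)/(v + 1)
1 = 1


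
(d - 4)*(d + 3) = d^2 - d - 12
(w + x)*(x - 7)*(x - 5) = w*x^2 - 12*w*x + 35*w + x^3 - 12*x^2 + 35*x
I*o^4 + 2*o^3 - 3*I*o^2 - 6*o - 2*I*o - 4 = (o - 2)*(o + 1)*(o - 2*I)*(I*o + I)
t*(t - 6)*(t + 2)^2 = t^4 - 2*t^3 - 20*t^2 - 24*t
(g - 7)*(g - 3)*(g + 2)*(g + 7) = g^4 - g^3 - 55*g^2 + 49*g + 294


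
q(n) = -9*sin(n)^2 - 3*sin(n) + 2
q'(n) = -18*sin(n)*cos(n) - 3*cos(n)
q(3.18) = 2.10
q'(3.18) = 2.31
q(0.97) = -6.60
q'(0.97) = -10.09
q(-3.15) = 1.97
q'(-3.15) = 3.15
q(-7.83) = -4.00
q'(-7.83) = 0.36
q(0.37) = -0.26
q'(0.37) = -8.87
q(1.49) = -9.93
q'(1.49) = -1.69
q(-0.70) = 0.20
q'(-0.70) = 6.57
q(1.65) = -9.93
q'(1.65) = 1.66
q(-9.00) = 1.71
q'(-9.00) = -4.03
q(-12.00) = -2.20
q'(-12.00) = -10.68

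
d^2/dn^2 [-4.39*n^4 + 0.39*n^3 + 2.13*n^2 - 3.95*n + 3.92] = -52.68*n^2 + 2.34*n + 4.26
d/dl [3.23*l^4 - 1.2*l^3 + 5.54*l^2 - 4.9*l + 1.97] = 12.92*l^3 - 3.6*l^2 + 11.08*l - 4.9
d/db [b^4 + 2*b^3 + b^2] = 2*b*(2*b^2 + 3*b + 1)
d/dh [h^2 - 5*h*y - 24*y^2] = 2*h - 5*y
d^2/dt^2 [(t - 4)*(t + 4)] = 2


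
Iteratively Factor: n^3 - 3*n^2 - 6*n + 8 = (n - 1)*(n^2 - 2*n - 8) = (n - 1)*(n + 2)*(n - 4)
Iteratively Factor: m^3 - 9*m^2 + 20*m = (m)*(m^2 - 9*m + 20) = m*(m - 4)*(m - 5)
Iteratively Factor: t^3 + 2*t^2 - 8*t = (t - 2)*(t^2 + 4*t) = t*(t - 2)*(t + 4)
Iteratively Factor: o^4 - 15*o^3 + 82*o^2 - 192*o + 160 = (o - 2)*(o^3 - 13*o^2 + 56*o - 80) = (o - 4)*(o - 2)*(o^2 - 9*o + 20) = (o - 5)*(o - 4)*(o - 2)*(o - 4)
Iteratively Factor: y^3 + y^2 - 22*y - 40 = (y - 5)*(y^2 + 6*y + 8) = (y - 5)*(y + 2)*(y + 4)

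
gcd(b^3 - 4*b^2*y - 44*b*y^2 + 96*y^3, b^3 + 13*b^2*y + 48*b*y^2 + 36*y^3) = b + 6*y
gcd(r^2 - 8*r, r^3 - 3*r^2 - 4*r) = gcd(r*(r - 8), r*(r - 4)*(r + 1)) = r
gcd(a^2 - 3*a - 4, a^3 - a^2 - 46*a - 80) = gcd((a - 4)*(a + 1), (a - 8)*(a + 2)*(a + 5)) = 1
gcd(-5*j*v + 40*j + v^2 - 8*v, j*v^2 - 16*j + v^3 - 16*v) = 1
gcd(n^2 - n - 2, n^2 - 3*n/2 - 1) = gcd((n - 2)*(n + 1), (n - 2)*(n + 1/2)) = n - 2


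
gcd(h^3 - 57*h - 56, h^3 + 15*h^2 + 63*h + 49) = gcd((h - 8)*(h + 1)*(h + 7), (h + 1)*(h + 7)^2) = h^2 + 8*h + 7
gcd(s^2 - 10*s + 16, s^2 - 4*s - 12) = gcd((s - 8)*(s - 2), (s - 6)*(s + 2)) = 1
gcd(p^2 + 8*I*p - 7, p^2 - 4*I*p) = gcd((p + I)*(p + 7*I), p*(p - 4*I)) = 1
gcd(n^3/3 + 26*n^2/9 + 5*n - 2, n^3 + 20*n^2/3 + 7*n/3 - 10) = n + 6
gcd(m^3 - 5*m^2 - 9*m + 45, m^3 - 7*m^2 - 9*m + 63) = m^2 - 9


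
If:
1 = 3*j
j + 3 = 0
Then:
No Solution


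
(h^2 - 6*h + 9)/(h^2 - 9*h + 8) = (h^2 - 6*h + 9)/(h^2 - 9*h + 8)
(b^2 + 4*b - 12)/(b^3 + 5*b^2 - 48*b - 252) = (b - 2)/(b^2 - b - 42)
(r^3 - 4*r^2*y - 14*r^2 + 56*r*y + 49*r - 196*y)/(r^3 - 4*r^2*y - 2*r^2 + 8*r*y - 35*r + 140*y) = (r - 7)/(r + 5)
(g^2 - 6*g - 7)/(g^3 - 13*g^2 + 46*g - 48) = (g^2 - 6*g - 7)/(g^3 - 13*g^2 + 46*g - 48)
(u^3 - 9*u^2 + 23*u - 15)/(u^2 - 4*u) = (u^3 - 9*u^2 + 23*u - 15)/(u*(u - 4))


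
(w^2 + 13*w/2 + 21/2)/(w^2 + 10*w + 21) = (w + 7/2)/(w + 7)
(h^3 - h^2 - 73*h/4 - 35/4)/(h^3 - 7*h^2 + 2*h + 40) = (h^2 + 4*h + 7/4)/(h^2 - 2*h - 8)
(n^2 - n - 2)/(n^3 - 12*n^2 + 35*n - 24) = (n^2 - n - 2)/(n^3 - 12*n^2 + 35*n - 24)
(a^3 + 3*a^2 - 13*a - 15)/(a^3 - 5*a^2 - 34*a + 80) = (a^2 - 2*a - 3)/(a^2 - 10*a + 16)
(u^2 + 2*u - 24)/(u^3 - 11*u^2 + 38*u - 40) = (u + 6)/(u^2 - 7*u + 10)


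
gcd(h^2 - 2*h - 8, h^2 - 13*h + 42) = 1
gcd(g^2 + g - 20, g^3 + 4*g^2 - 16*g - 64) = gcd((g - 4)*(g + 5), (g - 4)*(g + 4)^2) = g - 4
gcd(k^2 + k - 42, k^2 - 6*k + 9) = 1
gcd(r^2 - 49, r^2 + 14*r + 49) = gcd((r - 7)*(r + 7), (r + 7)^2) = r + 7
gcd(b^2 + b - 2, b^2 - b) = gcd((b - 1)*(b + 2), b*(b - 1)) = b - 1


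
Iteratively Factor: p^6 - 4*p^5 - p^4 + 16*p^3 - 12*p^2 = (p)*(p^5 - 4*p^4 - p^3 + 16*p^2 - 12*p) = p*(p + 2)*(p^4 - 6*p^3 + 11*p^2 - 6*p) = p*(p - 3)*(p + 2)*(p^3 - 3*p^2 + 2*p) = p^2*(p - 3)*(p + 2)*(p^2 - 3*p + 2) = p^2*(p - 3)*(p - 1)*(p + 2)*(p - 2)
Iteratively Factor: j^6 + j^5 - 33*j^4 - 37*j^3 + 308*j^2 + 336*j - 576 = (j + 4)*(j^5 - 3*j^4 - 21*j^3 + 47*j^2 + 120*j - 144) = (j + 3)*(j + 4)*(j^4 - 6*j^3 - 3*j^2 + 56*j - 48) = (j - 4)*(j + 3)*(j + 4)*(j^3 - 2*j^2 - 11*j + 12) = (j - 4)^2*(j + 3)*(j + 4)*(j^2 + 2*j - 3) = (j - 4)^2*(j + 3)^2*(j + 4)*(j - 1)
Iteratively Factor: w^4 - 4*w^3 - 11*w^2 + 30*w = (w + 3)*(w^3 - 7*w^2 + 10*w) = (w - 2)*(w + 3)*(w^2 - 5*w) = w*(w - 2)*(w + 3)*(w - 5)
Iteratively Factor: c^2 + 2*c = (c)*(c + 2)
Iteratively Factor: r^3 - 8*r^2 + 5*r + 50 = (r + 2)*(r^2 - 10*r + 25) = (r - 5)*(r + 2)*(r - 5)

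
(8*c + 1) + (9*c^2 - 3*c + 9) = 9*c^2 + 5*c + 10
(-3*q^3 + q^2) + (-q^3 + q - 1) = -4*q^3 + q^2 + q - 1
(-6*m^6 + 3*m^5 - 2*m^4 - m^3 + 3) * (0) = 0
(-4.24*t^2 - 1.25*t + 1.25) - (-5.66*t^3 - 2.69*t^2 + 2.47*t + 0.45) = 5.66*t^3 - 1.55*t^2 - 3.72*t + 0.8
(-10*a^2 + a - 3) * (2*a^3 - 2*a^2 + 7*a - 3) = -20*a^5 + 22*a^4 - 78*a^3 + 43*a^2 - 24*a + 9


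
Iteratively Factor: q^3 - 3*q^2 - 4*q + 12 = (q + 2)*(q^2 - 5*q + 6) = (q - 2)*(q + 2)*(q - 3)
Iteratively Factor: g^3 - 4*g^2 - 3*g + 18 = (g + 2)*(g^2 - 6*g + 9) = (g - 3)*(g + 2)*(g - 3)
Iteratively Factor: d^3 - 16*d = (d + 4)*(d^2 - 4*d) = d*(d + 4)*(d - 4)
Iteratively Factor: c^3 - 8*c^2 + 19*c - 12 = (c - 1)*(c^2 - 7*c + 12) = (c - 3)*(c - 1)*(c - 4)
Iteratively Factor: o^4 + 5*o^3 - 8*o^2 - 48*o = (o + 4)*(o^3 + o^2 - 12*o) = o*(o + 4)*(o^2 + o - 12) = o*(o - 3)*(o + 4)*(o + 4)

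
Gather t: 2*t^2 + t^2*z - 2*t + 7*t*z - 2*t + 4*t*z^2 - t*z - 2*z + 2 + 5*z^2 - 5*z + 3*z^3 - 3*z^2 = t^2*(z + 2) + t*(4*z^2 + 6*z - 4) + 3*z^3 + 2*z^2 - 7*z + 2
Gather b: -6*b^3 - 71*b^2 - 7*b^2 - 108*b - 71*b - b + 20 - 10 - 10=-6*b^3 - 78*b^2 - 180*b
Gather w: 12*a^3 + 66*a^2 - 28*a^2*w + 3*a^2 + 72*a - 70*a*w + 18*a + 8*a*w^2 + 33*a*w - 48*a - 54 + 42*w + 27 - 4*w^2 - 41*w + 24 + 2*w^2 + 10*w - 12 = 12*a^3 + 69*a^2 + 42*a + w^2*(8*a - 2) + w*(-28*a^2 - 37*a + 11) - 15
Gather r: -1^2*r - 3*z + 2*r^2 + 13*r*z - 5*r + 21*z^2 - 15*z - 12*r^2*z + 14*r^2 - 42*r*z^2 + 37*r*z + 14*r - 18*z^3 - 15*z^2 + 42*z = r^2*(16 - 12*z) + r*(-42*z^2 + 50*z + 8) - 18*z^3 + 6*z^2 + 24*z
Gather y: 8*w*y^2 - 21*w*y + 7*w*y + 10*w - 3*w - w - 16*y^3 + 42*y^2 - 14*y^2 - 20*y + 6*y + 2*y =6*w - 16*y^3 + y^2*(8*w + 28) + y*(-14*w - 12)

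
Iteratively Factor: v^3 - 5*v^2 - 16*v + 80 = (v - 5)*(v^2 - 16) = (v - 5)*(v + 4)*(v - 4)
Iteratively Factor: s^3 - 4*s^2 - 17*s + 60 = (s + 4)*(s^2 - 8*s + 15) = (s - 5)*(s + 4)*(s - 3)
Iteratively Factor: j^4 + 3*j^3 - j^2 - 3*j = (j + 1)*(j^3 + 2*j^2 - 3*j) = (j + 1)*(j + 3)*(j^2 - j) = j*(j + 1)*(j + 3)*(j - 1)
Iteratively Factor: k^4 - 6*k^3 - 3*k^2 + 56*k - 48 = (k - 4)*(k^3 - 2*k^2 - 11*k + 12) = (k - 4)*(k + 3)*(k^2 - 5*k + 4) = (k - 4)*(k - 1)*(k + 3)*(k - 4)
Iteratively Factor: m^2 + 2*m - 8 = (m - 2)*(m + 4)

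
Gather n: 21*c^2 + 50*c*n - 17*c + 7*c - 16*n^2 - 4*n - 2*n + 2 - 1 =21*c^2 - 10*c - 16*n^2 + n*(50*c - 6) + 1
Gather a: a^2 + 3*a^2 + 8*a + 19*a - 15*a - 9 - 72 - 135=4*a^2 + 12*a - 216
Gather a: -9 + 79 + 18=88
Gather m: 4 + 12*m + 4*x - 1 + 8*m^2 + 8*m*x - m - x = 8*m^2 + m*(8*x + 11) + 3*x + 3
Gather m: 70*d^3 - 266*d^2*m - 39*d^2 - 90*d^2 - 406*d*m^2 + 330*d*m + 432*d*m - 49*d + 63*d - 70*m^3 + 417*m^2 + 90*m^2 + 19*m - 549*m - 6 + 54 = 70*d^3 - 129*d^2 + 14*d - 70*m^3 + m^2*(507 - 406*d) + m*(-266*d^2 + 762*d - 530) + 48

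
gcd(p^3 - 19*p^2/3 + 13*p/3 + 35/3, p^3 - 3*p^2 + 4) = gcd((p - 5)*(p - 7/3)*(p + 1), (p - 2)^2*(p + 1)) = p + 1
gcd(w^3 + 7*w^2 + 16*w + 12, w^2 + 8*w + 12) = w + 2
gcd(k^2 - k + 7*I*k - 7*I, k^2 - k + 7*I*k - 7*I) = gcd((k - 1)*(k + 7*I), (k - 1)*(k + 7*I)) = k^2 + k*(-1 + 7*I) - 7*I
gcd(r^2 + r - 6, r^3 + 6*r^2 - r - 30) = r^2 + r - 6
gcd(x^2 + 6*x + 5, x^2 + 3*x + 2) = x + 1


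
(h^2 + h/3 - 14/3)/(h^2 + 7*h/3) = (h - 2)/h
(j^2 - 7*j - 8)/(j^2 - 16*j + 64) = (j + 1)/(j - 8)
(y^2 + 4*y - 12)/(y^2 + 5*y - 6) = (y - 2)/(y - 1)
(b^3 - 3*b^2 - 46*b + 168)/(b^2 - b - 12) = (b^2 + b - 42)/(b + 3)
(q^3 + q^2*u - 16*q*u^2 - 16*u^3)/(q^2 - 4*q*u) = q + 5*u + 4*u^2/q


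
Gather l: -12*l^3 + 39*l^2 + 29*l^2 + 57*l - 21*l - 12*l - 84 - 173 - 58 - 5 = -12*l^3 + 68*l^2 + 24*l - 320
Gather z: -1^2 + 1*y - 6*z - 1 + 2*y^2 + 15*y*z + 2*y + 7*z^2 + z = 2*y^2 + 3*y + 7*z^2 + z*(15*y - 5) - 2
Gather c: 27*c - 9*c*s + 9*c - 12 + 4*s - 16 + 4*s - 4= c*(36 - 9*s) + 8*s - 32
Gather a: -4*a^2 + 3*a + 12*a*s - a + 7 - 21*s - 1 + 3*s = -4*a^2 + a*(12*s + 2) - 18*s + 6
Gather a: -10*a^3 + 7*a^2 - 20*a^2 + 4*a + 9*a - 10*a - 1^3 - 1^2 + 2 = -10*a^3 - 13*a^2 + 3*a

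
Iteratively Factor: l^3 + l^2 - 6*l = (l + 3)*(l^2 - 2*l) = l*(l + 3)*(l - 2)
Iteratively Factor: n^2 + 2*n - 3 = (n - 1)*(n + 3)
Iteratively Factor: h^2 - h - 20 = (h - 5)*(h + 4)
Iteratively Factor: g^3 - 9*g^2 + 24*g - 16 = (g - 4)*(g^2 - 5*g + 4) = (g - 4)*(g - 1)*(g - 4)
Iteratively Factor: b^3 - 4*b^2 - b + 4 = (b - 4)*(b^2 - 1) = (b - 4)*(b - 1)*(b + 1)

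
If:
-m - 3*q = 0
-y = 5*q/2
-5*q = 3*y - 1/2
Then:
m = 3/5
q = -1/5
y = 1/2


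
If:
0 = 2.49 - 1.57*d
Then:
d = 1.59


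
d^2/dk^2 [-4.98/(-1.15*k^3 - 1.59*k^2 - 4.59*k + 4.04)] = (-(34.362*k + 15.8364)*(1.15*k^3 + 1.59*k^2 + 4.59*k - 4.04) + 4.98*(3.45*k^2 + 3.18*k + 4.59)*(6.9*k^2 + 6.36*k + 9.18))/(1.15*k^3 + 1.59*k^2 + 4.59*k - 4.04)^3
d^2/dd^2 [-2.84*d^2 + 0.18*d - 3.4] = -5.68000000000000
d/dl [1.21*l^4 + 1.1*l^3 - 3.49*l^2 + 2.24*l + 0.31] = 4.84*l^3 + 3.3*l^2 - 6.98*l + 2.24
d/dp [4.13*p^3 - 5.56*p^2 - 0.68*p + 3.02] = 12.39*p^2 - 11.12*p - 0.68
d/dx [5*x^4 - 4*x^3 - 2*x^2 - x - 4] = 20*x^3 - 12*x^2 - 4*x - 1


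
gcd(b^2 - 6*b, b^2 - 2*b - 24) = b - 6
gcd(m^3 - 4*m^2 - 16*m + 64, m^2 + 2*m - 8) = m + 4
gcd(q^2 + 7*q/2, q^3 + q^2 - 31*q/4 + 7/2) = q + 7/2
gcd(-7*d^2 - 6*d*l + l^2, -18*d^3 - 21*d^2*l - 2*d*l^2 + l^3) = d + l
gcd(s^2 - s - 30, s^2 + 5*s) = s + 5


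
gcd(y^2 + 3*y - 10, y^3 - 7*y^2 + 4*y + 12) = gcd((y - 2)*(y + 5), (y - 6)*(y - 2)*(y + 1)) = y - 2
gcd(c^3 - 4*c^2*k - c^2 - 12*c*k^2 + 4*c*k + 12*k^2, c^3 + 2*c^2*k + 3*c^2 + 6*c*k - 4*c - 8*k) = c^2 + 2*c*k - c - 2*k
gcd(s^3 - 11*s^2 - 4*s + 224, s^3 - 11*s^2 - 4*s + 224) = s^3 - 11*s^2 - 4*s + 224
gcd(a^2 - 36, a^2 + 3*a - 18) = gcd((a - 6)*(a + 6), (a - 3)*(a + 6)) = a + 6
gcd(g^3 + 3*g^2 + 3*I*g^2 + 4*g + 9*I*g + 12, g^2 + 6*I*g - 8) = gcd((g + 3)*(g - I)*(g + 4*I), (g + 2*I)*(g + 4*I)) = g + 4*I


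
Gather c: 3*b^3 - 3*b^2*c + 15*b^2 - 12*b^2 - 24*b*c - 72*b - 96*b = 3*b^3 + 3*b^2 - 168*b + c*(-3*b^2 - 24*b)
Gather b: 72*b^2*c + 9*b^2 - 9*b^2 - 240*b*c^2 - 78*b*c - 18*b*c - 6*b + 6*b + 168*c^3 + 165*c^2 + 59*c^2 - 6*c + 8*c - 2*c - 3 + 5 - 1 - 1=72*b^2*c + b*(-240*c^2 - 96*c) + 168*c^3 + 224*c^2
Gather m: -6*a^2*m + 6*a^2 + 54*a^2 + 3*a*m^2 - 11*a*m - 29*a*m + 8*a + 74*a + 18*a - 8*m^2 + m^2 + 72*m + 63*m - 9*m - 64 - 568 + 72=60*a^2 + 100*a + m^2*(3*a - 7) + m*(-6*a^2 - 40*a + 126) - 560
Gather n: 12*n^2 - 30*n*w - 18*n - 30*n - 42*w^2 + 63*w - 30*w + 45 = 12*n^2 + n*(-30*w - 48) - 42*w^2 + 33*w + 45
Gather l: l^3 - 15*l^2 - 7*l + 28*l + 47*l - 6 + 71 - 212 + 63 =l^3 - 15*l^2 + 68*l - 84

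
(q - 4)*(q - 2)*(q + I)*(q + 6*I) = q^4 - 6*q^3 + 7*I*q^3 + 2*q^2 - 42*I*q^2 + 36*q + 56*I*q - 48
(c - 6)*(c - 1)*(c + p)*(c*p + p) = c^4*p + c^3*p^2 - 6*c^3*p - 6*c^2*p^2 - c^2*p - c*p^2 + 6*c*p + 6*p^2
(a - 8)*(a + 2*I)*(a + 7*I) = a^3 - 8*a^2 + 9*I*a^2 - 14*a - 72*I*a + 112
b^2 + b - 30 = (b - 5)*(b + 6)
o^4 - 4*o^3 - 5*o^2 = o^2*(o - 5)*(o + 1)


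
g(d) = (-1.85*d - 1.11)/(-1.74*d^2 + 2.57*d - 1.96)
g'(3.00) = -0.35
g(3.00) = 0.67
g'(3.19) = -0.29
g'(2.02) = -0.97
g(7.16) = 0.20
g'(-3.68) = -0.02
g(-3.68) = -0.16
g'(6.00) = -0.05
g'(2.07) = -0.91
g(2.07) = 1.21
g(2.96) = 0.69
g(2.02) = 1.25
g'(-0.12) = 1.31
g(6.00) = 0.25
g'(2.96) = -0.36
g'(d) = (-1.85*d - 1.11)*(3.48*d - 2.57)/(-1.74*d^2 + 2.57*d - 1.96)^2 - 1.85/(-1.74*d^2 + 2.57*d - 1.96) = (-3.219*d^2 - 3.8628*d + 6.4787)/(3.0276*d^4 - 8.9436*d^3 + 13.4257*d^2 - 10.0744*d + 3.8416)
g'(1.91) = -1.09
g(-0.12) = 0.39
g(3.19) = 0.61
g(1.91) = 1.37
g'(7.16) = -0.04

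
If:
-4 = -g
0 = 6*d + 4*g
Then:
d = -8/3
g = 4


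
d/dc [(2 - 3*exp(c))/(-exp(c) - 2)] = 8*exp(c)/(exp(c) + 2)^2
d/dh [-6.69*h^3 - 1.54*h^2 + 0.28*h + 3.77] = -20.07*h^2 - 3.08*h + 0.28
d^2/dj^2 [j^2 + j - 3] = 2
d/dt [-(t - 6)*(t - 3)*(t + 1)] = -3*t^2 + 16*t - 9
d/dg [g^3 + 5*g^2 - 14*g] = 3*g^2 + 10*g - 14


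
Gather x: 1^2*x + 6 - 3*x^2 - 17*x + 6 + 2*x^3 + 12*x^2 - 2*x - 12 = 2*x^3 + 9*x^2 - 18*x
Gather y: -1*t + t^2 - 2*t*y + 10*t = t^2 - 2*t*y + 9*t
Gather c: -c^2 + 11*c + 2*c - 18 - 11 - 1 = -c^2 + 13*c - 30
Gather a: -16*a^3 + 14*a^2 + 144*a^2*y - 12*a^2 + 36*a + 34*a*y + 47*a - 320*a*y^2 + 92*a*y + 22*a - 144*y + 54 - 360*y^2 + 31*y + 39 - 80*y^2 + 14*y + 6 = -16*a^3 + a^2*(144*y + 2) + a*(-320*y^2 + 126*y + 105) - 440*y^2 - 99*y + 99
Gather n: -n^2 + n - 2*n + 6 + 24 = -n^2 - n + 30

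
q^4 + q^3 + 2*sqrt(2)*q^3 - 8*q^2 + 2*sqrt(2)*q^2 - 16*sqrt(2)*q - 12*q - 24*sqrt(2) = (q - 3)*(q + 2)^2*(q + 2*sqrt(2))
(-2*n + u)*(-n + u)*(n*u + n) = 2*n^3*u + 2*n^3 - 3*n^2*u^2 - 3*n^2*u + n*u^3 + n*u^2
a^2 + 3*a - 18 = (a - 3)*(a + 6)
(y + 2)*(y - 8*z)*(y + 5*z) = y^3 - 3*y^2*z + 2*y^2 - 40*y*z^2 - 6*y*z - 80*z^2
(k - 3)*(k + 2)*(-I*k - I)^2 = -k^4 - k^3 + 7*k^2 + 13*k + 6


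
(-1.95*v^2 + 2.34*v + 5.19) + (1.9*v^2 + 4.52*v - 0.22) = -0.05*v^2 + 6.86*v + 4.97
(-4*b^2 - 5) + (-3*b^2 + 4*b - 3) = -7*b^2 + 4*b - 8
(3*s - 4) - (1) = 3*s - 5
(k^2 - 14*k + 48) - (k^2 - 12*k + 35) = 13 - 2*k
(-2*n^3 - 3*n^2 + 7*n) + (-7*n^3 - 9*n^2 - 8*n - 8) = -9*n^3 - 12*n^2 - n - 8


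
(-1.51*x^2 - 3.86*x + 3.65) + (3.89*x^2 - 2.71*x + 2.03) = 2.38*x^2 - 6.57*x + 5.68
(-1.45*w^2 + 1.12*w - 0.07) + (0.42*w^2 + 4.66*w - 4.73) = -1.03*w^2 + 5.78*w - 4.8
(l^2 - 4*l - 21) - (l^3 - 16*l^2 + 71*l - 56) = -l^3 + 17*l^2 - 75*l + 35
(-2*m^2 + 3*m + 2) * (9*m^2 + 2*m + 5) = -18*m^4 + 23*m^3 + 14*m^2 + 19*m + 10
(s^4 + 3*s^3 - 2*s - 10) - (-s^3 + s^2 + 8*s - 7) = s^4 + 4*s^3 - s^2 - 10*s - 3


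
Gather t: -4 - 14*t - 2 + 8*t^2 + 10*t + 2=8*t^2 - 4*t - 4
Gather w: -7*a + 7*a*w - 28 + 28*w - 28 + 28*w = -7*a + w*(7*a + 56) - 56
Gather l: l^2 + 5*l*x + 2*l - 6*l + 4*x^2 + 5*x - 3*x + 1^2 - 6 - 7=l^2 + l*(5*x - 4) + 4*x^2 + 2*x - 12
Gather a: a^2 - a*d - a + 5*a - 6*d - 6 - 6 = a^2 + a*(4 - d) - 6*d - 12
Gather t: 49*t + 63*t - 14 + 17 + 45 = 112*t + 48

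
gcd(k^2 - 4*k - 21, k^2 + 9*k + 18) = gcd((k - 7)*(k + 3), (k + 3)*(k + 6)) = k + 3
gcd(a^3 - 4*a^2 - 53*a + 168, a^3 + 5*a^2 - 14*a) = a + 7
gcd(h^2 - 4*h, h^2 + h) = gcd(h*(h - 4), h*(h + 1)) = h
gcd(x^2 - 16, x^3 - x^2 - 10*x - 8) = x - 4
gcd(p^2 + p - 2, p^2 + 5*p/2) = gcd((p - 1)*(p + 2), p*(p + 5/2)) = 1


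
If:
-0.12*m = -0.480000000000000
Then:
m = 4.00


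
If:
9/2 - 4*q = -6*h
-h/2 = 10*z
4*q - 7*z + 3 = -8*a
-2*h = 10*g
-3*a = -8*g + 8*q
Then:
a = -897/1795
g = 198/1795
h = -198/359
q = 855/2872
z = 99/3590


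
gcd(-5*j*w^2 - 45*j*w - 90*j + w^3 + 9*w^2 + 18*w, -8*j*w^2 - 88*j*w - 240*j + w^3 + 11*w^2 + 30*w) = w + 6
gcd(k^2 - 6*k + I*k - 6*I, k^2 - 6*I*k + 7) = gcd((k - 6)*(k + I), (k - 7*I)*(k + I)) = k + I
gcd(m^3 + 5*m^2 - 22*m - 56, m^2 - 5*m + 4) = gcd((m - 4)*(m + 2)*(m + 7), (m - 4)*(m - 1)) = m - 4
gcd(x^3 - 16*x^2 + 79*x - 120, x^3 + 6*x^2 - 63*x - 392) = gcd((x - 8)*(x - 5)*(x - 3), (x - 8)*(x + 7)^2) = x - 8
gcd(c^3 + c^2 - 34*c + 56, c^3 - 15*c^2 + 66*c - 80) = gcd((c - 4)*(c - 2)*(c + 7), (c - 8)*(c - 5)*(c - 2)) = c - 2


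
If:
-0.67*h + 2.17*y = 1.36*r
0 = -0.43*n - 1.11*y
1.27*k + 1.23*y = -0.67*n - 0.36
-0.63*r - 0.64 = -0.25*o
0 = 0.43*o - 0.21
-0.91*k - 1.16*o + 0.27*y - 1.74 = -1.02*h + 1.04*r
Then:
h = 1.16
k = -0.35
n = 0.41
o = 0.49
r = -0.82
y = -0.16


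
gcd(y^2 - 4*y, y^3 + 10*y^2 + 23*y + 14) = 1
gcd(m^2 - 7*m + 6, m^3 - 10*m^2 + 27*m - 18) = m^2 - 7*m + 6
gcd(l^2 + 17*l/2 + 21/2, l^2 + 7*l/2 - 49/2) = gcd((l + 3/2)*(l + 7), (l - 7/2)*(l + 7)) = l + 7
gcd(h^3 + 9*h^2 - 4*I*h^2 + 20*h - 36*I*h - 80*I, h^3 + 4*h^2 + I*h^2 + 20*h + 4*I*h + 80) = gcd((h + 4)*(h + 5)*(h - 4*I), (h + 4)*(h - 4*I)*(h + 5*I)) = h^2 + h*(4 - 4*I) - 16*I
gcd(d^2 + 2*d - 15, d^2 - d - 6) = d - 3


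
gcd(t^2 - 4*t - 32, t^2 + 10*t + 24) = t + 4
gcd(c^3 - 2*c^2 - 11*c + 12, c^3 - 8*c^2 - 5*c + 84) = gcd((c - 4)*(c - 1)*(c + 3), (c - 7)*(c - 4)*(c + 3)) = c^2 - c - 12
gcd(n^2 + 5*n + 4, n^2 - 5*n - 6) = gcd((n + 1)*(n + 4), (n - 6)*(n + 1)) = n + 1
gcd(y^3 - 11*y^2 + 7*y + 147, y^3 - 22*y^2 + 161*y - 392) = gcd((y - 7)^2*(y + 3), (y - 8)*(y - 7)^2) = y^2 - 14*y + 49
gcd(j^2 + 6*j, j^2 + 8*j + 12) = j + 6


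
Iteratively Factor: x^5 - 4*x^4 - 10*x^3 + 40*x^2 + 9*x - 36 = (x - 1)*(x^4 - 3*x^3 - 13*x^2 + 27*x + 36) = (x - 1)*(x + 3)*(x^3 - 6*x^2 + 5*x + 12) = (x - 4)*(x - 1)*(x + 3)*(x^2 - 2*x - 3) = (x - 4)*(x - 1)*(x + 1)*(x + 3)*(x - 3)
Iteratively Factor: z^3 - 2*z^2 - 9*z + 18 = (z - 3)*(z^2 + z - 6) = (z - 3)*(z + 3)*(z - 2)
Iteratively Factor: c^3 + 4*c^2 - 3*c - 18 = (c + 3)*(c^2 + c - 6) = (c - 2)*(c + 3)*(c + 3)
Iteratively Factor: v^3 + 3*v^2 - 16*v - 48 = (v + 4)*(v^2 - v - 12) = (v + 3)*(v + 4)*(v - 4)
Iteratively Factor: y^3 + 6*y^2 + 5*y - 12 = (y + 3)*(y^2 + 3*y - 4) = (y - 1)*(y + 3)*(y + 4)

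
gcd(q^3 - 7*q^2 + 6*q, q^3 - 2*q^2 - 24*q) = q^2 - 6*q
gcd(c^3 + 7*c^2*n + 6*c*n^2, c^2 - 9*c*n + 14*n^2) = 1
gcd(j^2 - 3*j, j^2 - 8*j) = j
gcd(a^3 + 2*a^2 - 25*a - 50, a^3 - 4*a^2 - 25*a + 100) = a^2 - 25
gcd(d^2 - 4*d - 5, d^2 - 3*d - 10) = d - 5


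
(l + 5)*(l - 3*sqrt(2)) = l^2 - 3*sqrt(2)*l + 5*l - 15*sqrt(2)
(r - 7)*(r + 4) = r^2 - 3*r - 28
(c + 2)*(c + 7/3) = c^2 + 13*c/3 + 14/3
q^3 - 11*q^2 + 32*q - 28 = (q - 7)*(q - 2)^2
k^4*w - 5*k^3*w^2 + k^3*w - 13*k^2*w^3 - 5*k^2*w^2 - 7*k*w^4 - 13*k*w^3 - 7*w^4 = (k - 7*w)*(k + w)^2*(k*w + w)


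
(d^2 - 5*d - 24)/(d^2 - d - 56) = (d + 3)/(d + 7)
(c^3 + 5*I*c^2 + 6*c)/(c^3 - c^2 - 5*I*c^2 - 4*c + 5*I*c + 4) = c*(c + 6*I)/(c^2 - c*(1 + 4*I) + 4*I)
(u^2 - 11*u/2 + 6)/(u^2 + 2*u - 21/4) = 2*(u - 4)/(2*u + 7)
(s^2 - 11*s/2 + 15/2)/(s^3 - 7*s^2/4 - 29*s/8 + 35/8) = 4*(s - 3)/(4*s^2 + 3*s - 7)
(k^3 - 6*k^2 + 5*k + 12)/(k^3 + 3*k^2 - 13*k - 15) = (k - 4)/(k + 5)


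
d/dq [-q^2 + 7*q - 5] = 7 - 2*q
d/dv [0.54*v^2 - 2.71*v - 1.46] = 1.08*v - 2.71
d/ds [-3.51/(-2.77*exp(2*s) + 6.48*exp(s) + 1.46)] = (22.7448 - 19.4454*exp(s))*exp(s)/(-2.77*exp(2*s) + 6.48*exp(s) + 1.46)^2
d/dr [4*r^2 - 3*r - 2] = 8*r - 3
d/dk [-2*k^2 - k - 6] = -4*k - 1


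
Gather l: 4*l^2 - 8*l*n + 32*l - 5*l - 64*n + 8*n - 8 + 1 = 4*l^2 + l*(27 - 8*n) - 56*n - 7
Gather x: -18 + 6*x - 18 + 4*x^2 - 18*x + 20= 4*x^2 - 12*x - 16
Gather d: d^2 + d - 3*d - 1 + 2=d^2 - 2*d + 1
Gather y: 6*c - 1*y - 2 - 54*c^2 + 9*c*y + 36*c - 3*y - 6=-54*c^2 + 42*c + y*(9*c - 4) - 8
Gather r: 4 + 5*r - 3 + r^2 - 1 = r^2 + 5*r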